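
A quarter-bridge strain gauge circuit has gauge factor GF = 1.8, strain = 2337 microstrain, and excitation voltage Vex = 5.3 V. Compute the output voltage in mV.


Quarter bridge output: Vout = (GF * epsilon * Vex) / 4.
Vout = (1.8 * 2337e-6 * 5.3) / 4
Vout = 0.02229498 / 4 V
Vout = 0.00557375 V = 5.5737 mV

5.5737 mV


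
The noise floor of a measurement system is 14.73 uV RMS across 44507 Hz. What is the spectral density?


Noise spectral density = Vrms / sqrt(BW).
NSD = 14.73 / sqrt(44507)
NSD = 14.73 / 210.9668
NSD = 0.0698 uV/sqrt(Hz)

0.0698 uV/sqrt(Hz)


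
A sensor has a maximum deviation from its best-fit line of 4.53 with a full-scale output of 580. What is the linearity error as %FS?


Linearity error = (max deviation / full scale) * 100%.
Linearity = (4.53 / 580) * 100
Linearity = 0.781 %FS

0.781 %FS


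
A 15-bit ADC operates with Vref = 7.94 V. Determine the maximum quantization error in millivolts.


The maximum quantization error is +/- LSB/2.
LSB = Vref / 2^n = 7.94 / 32768 = 0.00024231 V
Max error = LSB / 2 = 0.00024231 / 2 = 0.00012115 V
Max error = 0.1212 mV

0.1212 mV


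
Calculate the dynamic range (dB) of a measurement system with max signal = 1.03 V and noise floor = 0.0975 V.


Dynamic range = 20 * log10(Vmax / Vnoise).
DR = 20 * log10(1.03 / 0.0975)
DR = 20 * log10(10.56)
DR = 20.48 dB

20.48 dB


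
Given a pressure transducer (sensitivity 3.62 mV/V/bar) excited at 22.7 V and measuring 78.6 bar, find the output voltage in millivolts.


Output = sensitivity * Vex * P.
Vout = 3.62 * 22.7 * 78.6
Vout = 82.174 * 78.6
Vout = 6458.88 mV

6458.88 mV


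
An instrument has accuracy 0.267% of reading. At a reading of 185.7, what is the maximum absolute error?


Absolute error = (accuracy% / 100) * reading.
Error = (0.267 / 100) * 185.7
Error = 0.00267 * 185.7
Error = 0.4958

0.4958


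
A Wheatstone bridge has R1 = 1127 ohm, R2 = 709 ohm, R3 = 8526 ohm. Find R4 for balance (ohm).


At balance: R1*R4 = R2*R3, so R4 = R2*R3/R1.
R4 = 709 * 8526 / 1127
R4 = 6044934 / 1127
R4 = 5363.74 ohm

5363.74 ohm


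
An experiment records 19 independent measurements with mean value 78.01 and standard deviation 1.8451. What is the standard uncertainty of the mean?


The standard uncertainty for Type A evaluation is u = s / sqrt(n).
u = 1.8451 / sqrt(19)
u = 1.8451 / 4.3589
u = 0.4233

0.4233


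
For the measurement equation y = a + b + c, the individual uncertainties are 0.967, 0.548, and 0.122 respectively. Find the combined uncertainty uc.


For a sum of independent quantities, uc = sqrt(u1^2 + u2^2 + u3^2).
uc = sqrt(0.967^2 + 0.548^2 + 0.122^2)
uc = sqrt(0.935089 + 0.300304 + 0.014884)
uc = 1.1182

1.1182


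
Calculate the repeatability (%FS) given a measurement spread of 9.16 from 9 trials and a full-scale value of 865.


Repeatability = (spread / full scale) * 100%.
R = (9.16 / 865) * 100
R = 1.059 %FS

1.059 %FS


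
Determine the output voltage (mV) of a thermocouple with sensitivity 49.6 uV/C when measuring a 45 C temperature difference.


The thermocouple output V = sensitivity * dT.
V = 49.6 uV/C * 45 C
V = 2232.0 uV
V = 2.232 mV

2.232 mV


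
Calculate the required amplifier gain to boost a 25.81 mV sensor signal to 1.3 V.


Gain = Vout / Vin (converting to same units).
G = 1.3 V / 25.81 mV
G = 1300.0 mV / 25.81 mV
G = 50.37

50.37


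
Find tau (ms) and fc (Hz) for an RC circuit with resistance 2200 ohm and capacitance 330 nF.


Time constant: tau = R * C.
tau = 2200 * 3.30e-07 = 0.000726 s
tau = 0.726 ms
Cutoff frequency: fc = 1 / (2*pi*R*C).
fc = 1 / (2*pi*0.000726) = 219.22 Hz

tau = 0.726 ms, fc = 219.22 Hz


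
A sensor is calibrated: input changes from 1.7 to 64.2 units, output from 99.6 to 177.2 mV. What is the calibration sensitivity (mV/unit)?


Sensitivity = (y2 - y1) / (x2 - x1).
S = (177.2 - 99.6) / (64.2 - 1.7)
S = 77.6 / 62.5
S = 1.2416 mV/unit

1.2416 mV/unit


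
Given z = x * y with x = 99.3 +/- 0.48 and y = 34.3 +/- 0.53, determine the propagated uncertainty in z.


For a product z = x*y, the relative uncertainty is:
uz/z = sqrt((ux/x)^2 + (uy/y)^2)
Relative uncertainties: ux/x = 0.48/99.3 = 0.004834
uy/y = 0.53/34.3 = 0.015452
z = 99.3 * 34.3 = 3406.0
uz = 3406.0 * sqrt(0.004834^2 + 0.015452^2) = 55.144

55.144


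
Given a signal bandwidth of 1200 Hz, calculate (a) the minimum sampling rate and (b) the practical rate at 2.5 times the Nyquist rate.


By Nyquist theorem, fs_min = 2 * fmax.
fs_min = 2 * 1200 = 2400 Hz
Practical rate = 2.5 * fs_min = 2.5 * 2400 = 6000 Hz

fs_min = 2400 Hz, fs_practical = 6000 Hz


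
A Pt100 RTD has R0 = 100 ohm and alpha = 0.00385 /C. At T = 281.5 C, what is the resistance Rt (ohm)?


The RTD equation: Rt = R0 * (1 + alpha * T).
Rt = 100 * (1 + 0.00385 * 281.5)
Rt = 100 * (1 + 1.083775)
Rt = 100 * 2.083775
Rt = 208.378 ohm

208.378 ohm


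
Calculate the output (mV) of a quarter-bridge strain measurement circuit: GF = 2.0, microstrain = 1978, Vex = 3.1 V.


Quarter bridge output: Vout = (GF * epsilon * Vex) / 4.
Vout = (2.0 * 1978e-6 * 3.1) / 4
Vout = 0.0122636 / 4 V
Vout = 0.0030659 V = 3.0659 mV

3.0659 mV


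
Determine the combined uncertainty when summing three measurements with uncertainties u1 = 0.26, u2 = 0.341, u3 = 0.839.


For a sum of independent quantities, uc = sqrt(u1^2 + u2^2 + u3^2).
uc = sqrt(0.26^2 + 0.341^2 + 0.839^2)
uc = sqrt(0.0676 + 0.116281 + 0.703921)
uc = 0.9422

0.9422


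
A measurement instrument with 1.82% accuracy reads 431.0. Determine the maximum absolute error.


Absolute error = (accuracy% / 100) * reading.
Error = (1.82 / 100) * 431.0
Error = 0.0182 * 431.0
Error = 7.8442

7.8442


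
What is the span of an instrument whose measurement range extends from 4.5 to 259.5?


Span = upper range - lower range.
Span = 259.5 - (4.5)
Span = 255.0

255.0


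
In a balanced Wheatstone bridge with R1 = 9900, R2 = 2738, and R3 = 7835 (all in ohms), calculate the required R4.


At balance: R1*R4 = R2*R3, so R4 = R2*R3/R1.
R4 = 2738 * 7835 / 9900
R4 = 21452230 / 9900
R4 = 2166.89 ohm

2166.89 ohm


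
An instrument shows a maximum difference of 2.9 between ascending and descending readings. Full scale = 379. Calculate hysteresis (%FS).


Hysteresis = (max difference / full scale) * 100%.
H = (2.9 / 379) * 100
H = 0.765 %FS

0.765 %FS


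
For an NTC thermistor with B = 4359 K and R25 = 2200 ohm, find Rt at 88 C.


NTC thermistor equation: Rt = R25 * exp(B * (1/T - 1/T25)).
T in Kelvin: 361.15 K, T25 = 298.15 K
1/T - 1/T25 = 1/361.15 - 1/298.15 = -0.00058508
B * (1/T - 1/T25) = 4359 * -0.00058508 = -2.5504
Rt = 2200 * exp(-2.5504) = 171.7 ohm

171.7 ohm


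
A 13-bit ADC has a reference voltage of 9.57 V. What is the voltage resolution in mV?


The resolution (LSB) of an ADC is Vref / 2^n.
LSB = 9.57 / 2^13
LSB = 9.57 / 8192
LSB = 0.00116821 V = 1.16821289 mV

1.16821289 mV


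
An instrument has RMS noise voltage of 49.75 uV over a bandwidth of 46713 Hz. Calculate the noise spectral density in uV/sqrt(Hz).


Noise spectral density = Vrms / sqrt(BW).
NSD = 49.75 / sqrt(46713)
NSD = 49.75 / 216.1319
NSD = 0.2302 uV/sqrt(Hz)

0.2302 uV/sqrt(Hz)


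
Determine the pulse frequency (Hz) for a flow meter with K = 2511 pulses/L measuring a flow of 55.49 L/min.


Frequency = K * Q / 60 (converting L/min to L/s).
f = 2511 * 55.49 / 60
f = 139335.39 / 60
f = 2322.26 Hz

2322.26 Hz


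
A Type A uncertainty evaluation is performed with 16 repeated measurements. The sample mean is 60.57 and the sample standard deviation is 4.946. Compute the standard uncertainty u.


The standard uncertainty for Type A evaluation is u = s / sqrt(n).
u = 4.946 / sqrt(16)
u = 4.946 / 4.0
u = 1.2365

1.2365


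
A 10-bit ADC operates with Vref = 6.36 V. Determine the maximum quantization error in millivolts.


The maximum quantization error is +/- LSB/2.
LSB = Vref / 2^n = 6.36 / 1024 = 0.00621094 V
Max error = LSB / 2 = 0.00621094 / 2 = 0.00310547 V
Max error = 3.1055 mV

3.1055 mV


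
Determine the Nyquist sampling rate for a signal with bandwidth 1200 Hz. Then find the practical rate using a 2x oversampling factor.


By Nyquist theorem, fs_min = 2 * fmax.
fs_min = 2 * 1200 = 2400 Hz
Practical rate = 2 * fs_min = 2 * 2400 = 4800 Hz

fs_min = 2400 Hz, fs_practical = 4800 Hz


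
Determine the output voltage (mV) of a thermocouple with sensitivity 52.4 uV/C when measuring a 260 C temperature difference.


The thermocouple output V = sensitivity * dT.
V = 52.4 uV/C * 260 C
V = 13624.0 uV
V = 13.624 mV

13.624 mV


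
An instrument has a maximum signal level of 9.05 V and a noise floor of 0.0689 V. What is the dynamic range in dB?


Dynamic range = 20 * log10(Vmax / Vnoise).
DR = 20 * log10(9.05 / 0.0689)
DR = 20 * log10(131.35)
DR = 42.37 dB

42.37 dB


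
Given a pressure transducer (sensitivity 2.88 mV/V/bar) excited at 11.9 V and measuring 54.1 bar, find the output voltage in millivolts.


Output = sensitivity * Vex * P.
Vout = 2.88 * 11.9 * 54.1
Vout = 34.272 * 54.1
Vout = 1854.12 mV

1854.12 mV


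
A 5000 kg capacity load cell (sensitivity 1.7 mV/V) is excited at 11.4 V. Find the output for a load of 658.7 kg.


Vout = rated_output * Vex * (load / capacity).
Vout = 1.7 * 11.4 * (658.7 / 5000)
Vout = 1.7 * 11.4 * 0.13174
Vout = 2.553 mV

2.553 mV


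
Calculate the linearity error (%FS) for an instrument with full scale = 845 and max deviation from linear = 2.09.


Linearity error = (max deviation / full scale) * 100%.
Linearity = (2.09 / 845) * 100
Linearity = 0.247 %FS

0.247 %FS


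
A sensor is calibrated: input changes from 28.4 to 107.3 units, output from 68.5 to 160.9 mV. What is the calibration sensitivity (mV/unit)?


Sensitivity = (y2 - y1) / (x2 - x1).
S = (160.9 - 68.5) / (107.3 - 28.4)
S = 92.4 / 78.9
S = 1.1711 mV/unit

1.1711 mV/unit


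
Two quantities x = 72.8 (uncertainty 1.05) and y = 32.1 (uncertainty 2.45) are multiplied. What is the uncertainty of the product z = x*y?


For a product z = x*y, the relative uncertainty is:
uz/z = sqrt((ux/x)^2 + (uy/y)^2)
Relative uncertainties: ux/x = 1.05/72.8 = 0.014423
uy/y = 2.45/32.1 = 0.076324
z = 72.8 * 32.1 = 2336.9
uz = 2336.9 * sqrt(0.014423^2 + 0.076324^2) = 181.517

181.517


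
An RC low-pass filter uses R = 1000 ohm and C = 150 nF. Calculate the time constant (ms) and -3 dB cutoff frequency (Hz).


Time constant: tau = R * C.
tau = 1000 * 1.50e-07 = 0.00015 s
tau = 0.15 ms
Cutoff frequency: fc = 1 / (2*pi*R*C).
fc = 1 / (2*pi*0.00015) = 1061.03 Hz

tau = 0.15 ms, fc = 1061.03 Hz


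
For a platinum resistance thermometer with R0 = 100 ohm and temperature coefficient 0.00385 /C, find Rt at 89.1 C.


The RTD equation: Rt = R0 * (1 + alpha * T).
Rt = 100 * (1 + 0.00385 * 89.1)
Rt = 100 * (1 + 0.343035)
Rt = 100 * 1.343035
Rt = 134.303 ohm

134.303 ohm


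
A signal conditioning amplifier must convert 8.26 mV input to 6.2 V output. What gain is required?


Gain = Vout / Vin (converting to same units).
G = 6.2 V / 8.26 mV
G = 6200.0 mV / 8.26 mV
G = 750.61

750.61


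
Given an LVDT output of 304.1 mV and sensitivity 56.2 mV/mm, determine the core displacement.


Displacement = Vout / sensitivity.
d = 304.1 / 56.2
d = 5.411 mm

5.411 mm


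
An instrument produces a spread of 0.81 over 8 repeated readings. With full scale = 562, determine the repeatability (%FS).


Repeatability = (spread / full scale) * 100%.
R = (0.81 / 562) * 100
R = 0.144 %FS

0.144 %FS


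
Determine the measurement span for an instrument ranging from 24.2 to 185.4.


Span = upper range - lower range.
Span = 185.4 - (24.2)
Span = 161.2

161.2


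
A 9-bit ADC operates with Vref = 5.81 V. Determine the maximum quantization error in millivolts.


The maximum quantization error is +/- LSB/2.
LSB = Vref / 2^n = 5.81 / 512 = 0.01134766 V
Max error = LSB / 2 = 0.01134766 / 2 = 0.00567383 V
Max error = 5.6738 mV

5.6738 mV


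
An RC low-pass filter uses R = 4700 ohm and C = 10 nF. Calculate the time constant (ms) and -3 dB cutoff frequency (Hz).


Time constant: tau = R * C.
tau = 4700 * 1.00e-08 = 4.7e-05 s
tau = 0.047 ms
Cutoff frequency: fc = 1 / (2*pi*R*C).
fc = 1 / (2*pi*4.7e-05) = 3386.28 Hz

tau = 0.047 ms, fc = 3386.28 Hz


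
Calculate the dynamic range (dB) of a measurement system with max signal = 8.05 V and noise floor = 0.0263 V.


Dynamic range = 20 * log10(Vmax / Vnoise).
DR = 20 * log10(8.05 / 0.0263)
DR = 20 * log10(306.08)
DR = 49.72 dB

49.72 dB


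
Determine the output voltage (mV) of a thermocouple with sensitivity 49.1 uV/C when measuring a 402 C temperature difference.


The thermocouple output V = sensitivity * dT.
V = 49.1 uV/C * 402 C
V = 19738.2 uV
V = 19.738 mV

19.738 mV


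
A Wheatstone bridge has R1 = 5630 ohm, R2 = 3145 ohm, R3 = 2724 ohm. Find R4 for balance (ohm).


At balance: R1*R4 = R2*R3, so R4 = R2*R3/R1.
R4 = 3145 * 2724 / 5630
R4 = 8566980 / 5630
R4 = 1521.67 ohm

1521.67 ohm


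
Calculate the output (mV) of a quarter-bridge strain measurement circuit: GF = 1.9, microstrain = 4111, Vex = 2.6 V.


Quarter bridge output: Vout = (GF * epsilon * Vex) / 4.
Vout = (1.9 * 4111e-6 * 2.6) / 4
Vout = 0.02030834 / 4 V
Vout = 0.00507708 V = 5.0771 mV

5.0771 mV


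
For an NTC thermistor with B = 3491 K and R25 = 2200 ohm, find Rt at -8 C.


NTC thermistor equation: Rt = R25 * exp(B * (1/T - 1/T25)).
T in Kelvin: 265.15 K, T25 = 298.15 K
1/T - 1/T25 = 1/265.15 - 1/298.15 = 0.00041743
B * (1/T - 1/T25) = 3491 * 0.00041743 = 1.4573
Rt = 2200 * exp(1.4573) = 9447.2 ohm

9447.2 ohm


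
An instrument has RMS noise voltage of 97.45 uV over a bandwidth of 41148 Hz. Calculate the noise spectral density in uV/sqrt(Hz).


Noise spectral density = Vrms / sqrt(BW).
NSD = 97.45 / sqrt(41148)
NSD = 97.45 / 202.8497
NSD = 0.4804 uV/sqrt(Hz)

0.4804 uV/sqrt(Hz)


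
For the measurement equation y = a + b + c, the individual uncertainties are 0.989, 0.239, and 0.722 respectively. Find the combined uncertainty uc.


For a sum of independent quantities, uc = sqrt(u1^2 + u2^2 + u3^2).
uc = sqrt(0.989^2 + 0.239^2 + 0.722^2)
uc = sqrt(0.978121 + 0.057121 + 0.521284)
uc = 1.2476

1.2476


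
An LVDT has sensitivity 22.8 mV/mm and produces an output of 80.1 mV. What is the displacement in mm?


Displacement = Vout / sensitivity.
d = 80.1 / 22.8
d = 3.513 mm

3.513 mm


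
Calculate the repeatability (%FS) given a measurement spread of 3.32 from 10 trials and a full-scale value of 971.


Repeatability = (spread / full scale) * 100%.
R = (3.32 / 971) * 100
R = 0.342 %FS

0.342 %FS


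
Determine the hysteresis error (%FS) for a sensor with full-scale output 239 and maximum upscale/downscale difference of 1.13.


Hysteresis = (max difference / full scale) * 100%.
H = (1.13 / 239) * 100
H = 0.473 %FS

0.473 %FS


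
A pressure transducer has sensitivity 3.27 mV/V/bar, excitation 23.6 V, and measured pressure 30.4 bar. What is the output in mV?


Output = sensitivity * Vex * P.
Vout = 3.27 * 23.6 * 30.4
Vout = 77.172 * 30.4
Vout = 2346.03 mV

2346.03 mV


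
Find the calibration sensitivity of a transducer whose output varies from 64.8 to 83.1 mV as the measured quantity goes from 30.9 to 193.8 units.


Sensitivity = (y2 - y1) / (x2 - x1).
S = (83.1 - 64.8) / (193.8 - 30.9)
S = 18.3 / 162.9
S = 0.1123 mV/unit

0.1123 mV/unit


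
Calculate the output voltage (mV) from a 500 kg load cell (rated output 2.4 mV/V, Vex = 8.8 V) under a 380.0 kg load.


Vout = rated_output * Vex * (load / capacity).
Vout = 2.4 * 8.8 * (380.0 / 500)
Vout = 2.4 * 8.8 * 0.76
Vout = 16.051 mV

16.051 mV


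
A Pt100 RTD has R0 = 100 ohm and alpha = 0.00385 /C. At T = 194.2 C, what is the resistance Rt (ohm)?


The RTD equation: Rt = R0 * (1 + alpha * T).
Rt = 100 * (1 + 0.00385 * 194.2)
Rt = 100 * (1 + 0.74767)
Rt = 100 * 1.74767
Rt = 174.767 ohm

174.767 ohm


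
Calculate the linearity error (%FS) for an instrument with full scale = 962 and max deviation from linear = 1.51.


Linearity error = (max deviation / full scale) * 100%.
Linearity = (1.51 / 962) * 100
Linearity = 0.157 %FS

0.157 %FS


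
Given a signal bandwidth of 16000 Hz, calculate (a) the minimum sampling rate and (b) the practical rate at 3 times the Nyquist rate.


By Nyquist theorem, fs_min = 2 * fmax.
fs_min = 2 * 16000 = 32000 Hz
Practical rate = 3 * fs_min = 3 * 32000 = 96000 Hz

fs_min = 32000 Hz, fs_practical = 96000 Hz


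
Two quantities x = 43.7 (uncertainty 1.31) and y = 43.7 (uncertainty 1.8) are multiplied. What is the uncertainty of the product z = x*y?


For a product z = x*y, the relative uncertainty is:
uz/z = sqrt((ux/x)^2 + (uy/y)^2)
Relative uncertainties: ux/x = 1.31/43.7 = 0.029977
uy/y = 1.8/43.7 = 0.04119
z = 43.7 * 43.7 = 1909.7
uz = 1909.7 * sqrt(0.029977^2 + 0.04119^2) = 97.286

97.286


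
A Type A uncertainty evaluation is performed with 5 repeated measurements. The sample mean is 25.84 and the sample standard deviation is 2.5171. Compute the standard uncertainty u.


The standard uncertainty for Type A evaluation is u = s / sqrt(n).
u = 2.5171 / sqrt(5)
u = 2.5171 / 2.2361
u = 1.1257

1.1257


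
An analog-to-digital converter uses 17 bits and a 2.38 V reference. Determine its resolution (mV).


The resolution (LSB) of an ADC is Vref / 2^n.
LSB = 2.38 / 2^17
LSB = 2.38 / 131072
LSB = 1.816e-05 V = 0.01815796 mV

0.01815796 mV


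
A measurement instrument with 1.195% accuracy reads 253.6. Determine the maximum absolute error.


Absolute error = (accuracy% / 100) * reading.
Error = (1.195 / 100) * 253.6
Error = 0.01195 * 253.6
Error = 3.0305

3.0305


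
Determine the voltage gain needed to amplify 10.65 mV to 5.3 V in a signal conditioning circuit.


Gain = Vout / Vin (converting to same units).
G = 5.3 V / 10.65 mV
G = 5300.0 mV / 10.65 mV
G = 497.65

497.65


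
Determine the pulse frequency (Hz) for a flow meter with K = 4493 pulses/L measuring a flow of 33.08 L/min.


Frequency = K * Q / 60 (converting L/min to L/s).
f = 4493 * 33.08 / 60
f = 148628.44 / 60
f = 2477.14 Hz

2477.14 Hz


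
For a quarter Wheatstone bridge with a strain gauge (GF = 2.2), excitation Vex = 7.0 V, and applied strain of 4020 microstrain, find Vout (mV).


Quarter bridge output: Vout = (GF * epsilon * Vex) / 4.
Vout = (2.2 * 4020e-6 * 7.0) / 4
Vout = 0.061908 / 4 V
Vout = 0.015477 V = 15.477 mV

15.477 mV


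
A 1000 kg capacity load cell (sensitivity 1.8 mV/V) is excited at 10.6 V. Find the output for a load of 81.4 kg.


Vout = rated_output * Vex * (load / capacity).
Vout = 1.8 * 10.6 * (81.4 / 1000)
Vout = 1.8 * 10.6 * 0.0814
Vout = 1.553 mV

1.553 mV


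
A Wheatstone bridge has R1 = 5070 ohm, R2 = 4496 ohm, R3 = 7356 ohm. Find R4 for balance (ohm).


At balance: R1*R4 = R2*R3, so R4 = R2*R3/R1.
R4 = 4496 * 7356 / 5070
R4 = 33072576 / 5070
R4 = 6523.19 ohm

6523.19 ohm


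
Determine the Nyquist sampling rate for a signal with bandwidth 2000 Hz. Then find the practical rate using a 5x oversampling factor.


By Nyquist theorem, fs_min = 2 * fmax.
fs_min = 2 * 2000 = 4000 Hz
Practical rate = 5 * fs_min = 5 * 4000 = 20000 Hz

fs_min = 4000 Hz, fs_practical = 20000 Hz


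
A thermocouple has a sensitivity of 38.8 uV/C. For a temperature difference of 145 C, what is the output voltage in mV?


The thermocouple output V = sensitivity * dT.
V = 38.8 uV/C * 145 C
V = 5626.0 uV
V = 5.626 mV

5.626 mV


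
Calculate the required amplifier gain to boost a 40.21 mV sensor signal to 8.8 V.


Gain = Vout / Vin (converting to same units).
G = 8.8 V / 40.21 mV
G = 8800.0 mV / 40.21 mV
G = 218.85

218.85


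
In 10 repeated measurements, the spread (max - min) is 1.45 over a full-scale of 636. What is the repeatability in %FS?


Repeatability = (spread / full scale) * 100%.
R = (1.45 / 636) * 100
R = 0.228 %FS

0.228 %FS


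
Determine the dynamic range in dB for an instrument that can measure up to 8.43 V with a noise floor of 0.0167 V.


Dynamic range = 20 * log10(Vmax / Vnoise).
DR = 20 * log10(8.43 / 0.0167)
DR = 20 * log10(504.79)
DR = 54.06 dB

54.06 dB


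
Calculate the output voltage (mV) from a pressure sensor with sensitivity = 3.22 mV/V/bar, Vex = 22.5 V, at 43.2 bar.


Output = sensitivity * Vex * P.
Vout = 3.22 * 22.5 * 43.2
Vout = 72.45 * 43.2
Vout = 3129.84 mV

3129.84 mV


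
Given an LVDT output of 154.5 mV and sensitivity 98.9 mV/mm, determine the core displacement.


Displacement = Vout / sensitivity.
d = 154.5 / 98.9
d = 1.562 mm

1.562 mm


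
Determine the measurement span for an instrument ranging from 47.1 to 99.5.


Span = upper range - lower range.
Span = 99.5 - (47.1)
Span = 52.4

52.4


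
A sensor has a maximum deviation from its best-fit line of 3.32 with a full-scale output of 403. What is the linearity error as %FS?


Linearity error = (max deviation / full scale) * 100%.
Linearity = (3.32 / 403) * 100
Linearity = 0.824 %FS

0.824 %FS


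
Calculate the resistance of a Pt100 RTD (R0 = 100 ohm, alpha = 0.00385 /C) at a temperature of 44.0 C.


The RTD equation: Rt = R0 * (1 + alpha * T).
Rt = 100 * (1 + 0.00385 * 44.0)
Rt = 100 * (1 + 0.1694)
Rt = 100 * 1.1694
Rt = 116.94 ohm

116.94 ohm


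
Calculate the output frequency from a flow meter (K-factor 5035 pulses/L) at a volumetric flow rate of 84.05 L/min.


Frequency = K * Q / 60 (converting L/min to L/s).
f = 5035 * 84.05 / 60
f = 423191.75 / 60
f = 7053.2 Hz

7053.2 Hz


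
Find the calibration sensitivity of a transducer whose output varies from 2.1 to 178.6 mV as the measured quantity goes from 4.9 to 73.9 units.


Sensitivity = (y2 - y1) / (x2 - x1).
S = (178.6 - 2.1) / (73.9 - 4.9)
S = 176.5 / 69.0
S = 2.558 mV/unit

2.558 mV/unit


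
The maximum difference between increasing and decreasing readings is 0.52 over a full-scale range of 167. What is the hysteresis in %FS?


Hysteresis = (max difference / full scale) * 100%.
H = (0.52 / 167) * 100
H = 0.311 %FS

0.311 %FS


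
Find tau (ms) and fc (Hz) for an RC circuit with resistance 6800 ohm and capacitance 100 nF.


Time constant: tau = R * C.
tau = 6800 * 1.00e-07 = 0.00068 s
tau = 0.68 ms
Cutoff frequency: fc = 1 / (2*pi*R*C).
fc = 1 / (2*pi*0.00068) = 234.05 Hz

tau = 0.68 ms, fc = 234.05 Hz


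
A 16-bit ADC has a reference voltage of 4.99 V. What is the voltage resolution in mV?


The resolution (LSB) of an ADC is Vref / 2^n.
LSB = 4.99 / 2^16
LSB = 4.99 / 65536
LSB = 7.614e-05 V = 0.07614136 mV

0.07614136 mV


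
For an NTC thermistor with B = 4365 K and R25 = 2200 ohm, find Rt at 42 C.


NTC thermistor equation: Rt = R25 * exp(B * (1/T - 1/T25)).
T in Kelvin: 315.15 K, T25 = 298.15 K
1/T - 1/T25 = 1/315.15 - 1/298.15 = -0.00018092
B * (1/T - 1/T25) = 4365 * -0.00018092 = -0.7897
Rt = 2200 * exp(-0.7897) = 998.7 ohm

998.7 ohm


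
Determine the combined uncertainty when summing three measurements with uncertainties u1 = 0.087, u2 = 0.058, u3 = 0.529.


For a sum of independent quantities, uc = sqrt(u1^2 + u2^2 + u3^2).
uc = sqrt(0.087^2 + 0.058^2 + 0.529^2)
uc = sqrt(0.007569 + 0.003364 + 0.279841)
uc = 0.5392

0.5392


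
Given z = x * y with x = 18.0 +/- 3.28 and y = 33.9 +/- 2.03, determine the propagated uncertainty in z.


For a product z = x*y, the relative uncertainty is:
uz/z = sqrt((ux/x)^2 + (uy/y)^2)
Relative uncertainties: ux/x = 3.28/18.0 = 0.182222
uy/y = 2.03/33.9 = 0.059882
z = 18.0 * 33.9 = 610.2
uz = 610.2 * sqrt(0.182222^2 + 0.059882^2) = 117.042

117.042


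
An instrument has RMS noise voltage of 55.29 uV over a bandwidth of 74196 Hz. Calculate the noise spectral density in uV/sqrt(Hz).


Noise spectral density = Vrms / sqrt(BW).
NSD = 55.29 / sqrt(74196)
NSD = 55.29 / 272.3894
NSD = 0.203 uV/sqrt(Hz)

0.203 uV/sqrt(Hz)


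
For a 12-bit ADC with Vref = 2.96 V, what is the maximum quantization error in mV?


The maximum quantization error is +/- LSB/2.
LSB = Vref / 2^n = 2.96 / 4096 = 0.00072266 V
Max error = LSB / 2 = 0.00072266 / 2 = 0.00036133 V
Max error = 0.3613 mV

0.3613 mV


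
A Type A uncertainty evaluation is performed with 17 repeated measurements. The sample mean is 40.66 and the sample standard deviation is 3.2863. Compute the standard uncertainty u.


The standard uncertainty for Type A evaluation is u = s / sqrt(n).
u = 3.2863 / sqrt(17)
u = 3.2863 / 4.1231
u = 0.797

0.797


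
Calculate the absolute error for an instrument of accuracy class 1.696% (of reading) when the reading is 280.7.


Absolute error = (accuracy% / 100) * reading.
Error = (1.696 / 100) * 280.7
Error = 0.01696 * 280.7
Error = 4.7607

4.7607


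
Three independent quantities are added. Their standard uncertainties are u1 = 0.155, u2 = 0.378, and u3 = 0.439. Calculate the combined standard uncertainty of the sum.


For a sum of independent quantities, uc = sqrt(u1^2 + u2^2 + u3^2).
uc = sqrt(0.155^2 + 0.378^2 + 0.439^2)
uc = sqrt(0.024025 + 0.142884 + 0.192721)
uc = 0.5997

0.5997


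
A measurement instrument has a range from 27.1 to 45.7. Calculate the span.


Span = upper range - lower range.
Span = 45.7 - (27.1)
Span = 18.6

18.6


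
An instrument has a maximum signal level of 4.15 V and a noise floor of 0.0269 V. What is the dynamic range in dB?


Dynamic range = 20 * log10(Vmax / Vnoise).
DR = 20 * log10(4.15 / 0.0269)
DR = 20 * log10(154.28)
DR = 43.77 dB

43.77 dB


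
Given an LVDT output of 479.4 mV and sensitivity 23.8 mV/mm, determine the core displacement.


Displacement = Vout / sensitivity.
d = 479.4 / 23.8
d = 20.143 mm

20.143 mm


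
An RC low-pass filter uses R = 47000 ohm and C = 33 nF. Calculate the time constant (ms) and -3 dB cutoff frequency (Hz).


Time constant: tau = R * C.
tau = 47000 * 3.30e-08 = 0.001551 s
tau = 1.551 ms
Cutoff frequency: fc = 1 / (2*pi*R*C).
fc = 1 / (2*pi*0.001551) = 102.61 Hz

tau = 1.551 ms, fc = 102.61 Hz


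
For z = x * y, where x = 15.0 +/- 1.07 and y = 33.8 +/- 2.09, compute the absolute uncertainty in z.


For a product z = x*y, the relative uncertainty is:
uz/z = sqrt((ux/x)^2 + (uy/y)^2)
Relative uncertainties: ux/x = 1.07/15.0 = 0.071333
uy/y = 2.09/33.8 = 0.061834
z = 15.0 * 33.8 = 507.0
uz = 507.0 * sqrt(0.071333^2 + 0.061834^2) = 47.862

47.862


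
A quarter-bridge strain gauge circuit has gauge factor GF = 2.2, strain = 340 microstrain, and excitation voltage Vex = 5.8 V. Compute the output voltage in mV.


Quarter bridge output: Vout = (GF * epsilon * Vex) / 4.
Vout = (2.2 * 340e-6 * 5.8) / 4
Vout = 0.0043384 / 4 V
Vout = 0.0010846 V = 1.0846 mV

1.0846 mV


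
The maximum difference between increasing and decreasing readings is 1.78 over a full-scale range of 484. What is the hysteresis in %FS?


Hysteresis = (max difference / full scale) * 100%.
H = (1.78 / 484) * 100
H = 0.368 %FS

0.368 %FS


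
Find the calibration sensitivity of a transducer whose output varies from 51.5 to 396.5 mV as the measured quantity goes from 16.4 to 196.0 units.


Sensitivity = (y2 - y1) / (x2 - x1).
S = (396.5 - 51.5) / (196.0 - 16.4)
S = 345.0 / 179.6
S = 1.9209 mV/unit

1.9209 mV/unit


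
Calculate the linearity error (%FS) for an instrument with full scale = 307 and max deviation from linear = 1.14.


Linearity error = (max deviation / full scale) * 100%.
Linearity = (1.14 / 307) * 100
Linearity = 0.371 %FS

0.371 %FS


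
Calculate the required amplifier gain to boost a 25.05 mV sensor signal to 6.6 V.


Gain = Vout / Vin (converting to same units).
G = 6.6 V / 25.05 mV
G = 6600.0 mV / 25.05 mV
G = 263.47

263.47


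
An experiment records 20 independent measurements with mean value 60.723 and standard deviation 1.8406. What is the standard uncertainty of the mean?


The standard uncertainty for Type A evaluation is u = s / sqrt(n).
u = 1.8406 / sqrt(20)
u = 1.8406 / 4.4721
u = 0.4116

0.4116


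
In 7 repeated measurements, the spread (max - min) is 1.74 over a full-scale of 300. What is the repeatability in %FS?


Repeatability = (spread / full scale) * 100%.
R = (1.74 / 300) * 100
R = 0.58 %FS

0.58 %FS


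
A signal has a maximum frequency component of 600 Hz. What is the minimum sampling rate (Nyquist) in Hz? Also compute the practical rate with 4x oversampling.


By Nyquist theorem, fs_min = 2 * fmax.
fs_min = 2 * 600 = 1200 Hz
Practical rate = 4 * fs_min = 4 * 1200 = 4800 Hz

fs_min = 1200 Hz, fs_practical = 4800 Hz


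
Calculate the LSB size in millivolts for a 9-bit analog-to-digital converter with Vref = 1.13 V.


The resolution (LSB) of an ADC is Vref / 2^n.
LSB = 1.13 / 2^9
LSB = 1.13 / 512
LSB = 0.00220703 V = 2.20703125 mV

2.20703125 mV


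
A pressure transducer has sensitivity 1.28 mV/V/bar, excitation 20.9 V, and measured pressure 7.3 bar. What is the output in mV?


Output = sensitivity * Vex * P.
Vout = 1.28 * 20.9 * 7.3
Vout = 26.752 * 7.3
Vout = 195.29 mV

195.29 mV


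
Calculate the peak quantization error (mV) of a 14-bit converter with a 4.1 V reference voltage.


The maximum quantization error is +/- LSB/2.
LSB = Vref / 2^n = 4.1 / 16384 = 0.00025024 V
Max error = LSB / 2 = 0.00025024 / 2 = 0.00012512 V
Max error = 0.1251 mV

0.1251 mV


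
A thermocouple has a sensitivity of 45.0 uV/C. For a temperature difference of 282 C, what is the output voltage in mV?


The thermocouple output V = sensitivity * dT.
V = 45.0 uV/C * 282 C
V = 12690.0 uV
V = 12.69 mV

12.69 mV


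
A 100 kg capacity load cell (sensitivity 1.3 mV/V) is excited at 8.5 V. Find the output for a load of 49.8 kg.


Vout = rated_output * Vex * (load / capacity).
Vout = 1.3 * 8.5 * (49.8 / 100)
Vout = 1.3 * 8.5 * 0.498
Vout = 5.503 mV

5.503 mV


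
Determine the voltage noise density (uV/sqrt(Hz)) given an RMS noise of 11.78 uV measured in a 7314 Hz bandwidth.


Noise spectral density = Vrms / sqrt(BW).
NSD = 11.78 / sqrt(7314)
NSD = 11.78 / 85.5219
NSD = 0.1377 uV/sqrt(Hz)

0.1377 uV/sqrt(Hz)


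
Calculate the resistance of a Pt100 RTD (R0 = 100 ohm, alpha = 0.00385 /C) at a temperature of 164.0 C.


The RTD equation: Rt = R0 * (1 + alpha * T).
Rt = 100 * (1 + 0.00385 * 164.0)
Rt = 100 * (1 + 0.6314)
Rt = 100 * 1.6314
Rt = 163.14 ohm

163.14 ohm


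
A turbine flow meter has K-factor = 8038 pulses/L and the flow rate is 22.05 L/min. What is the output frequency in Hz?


Frequency = K * Q / 60 (converting L/min to L/s).
f = 8038 * 22.05 / 60
f = 177237.9 / 60
f = 2953.96 Hz

2953.96 Hz


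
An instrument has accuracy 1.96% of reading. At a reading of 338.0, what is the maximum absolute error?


Absolute error = (accuracy% / 100) * reading.
Error = (1.96 / 100) * 338.0
Error = 0.0196 * 338.0
Error = 6.6248

6.6248


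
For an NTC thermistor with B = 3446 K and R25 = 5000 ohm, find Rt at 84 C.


NTC thermistor equation: Rt = R25 * exp(B * (1/T - 1/T25)).
T in Kelvin: 357.15 K, T25 = 298.15 K
1/T - 1/T25 = 1/357.15 - 1/298.15 = -0.00055407
B * (1/T - 1/T25) = 3446 * -0.00055407 = -1.9093
Rt = 5000 * exp(-1.9093) = 740.9 ohm

740.9 ohm


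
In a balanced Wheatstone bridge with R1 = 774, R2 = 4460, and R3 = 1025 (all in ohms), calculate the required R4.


At balance: R1*R4 = R2*R3, so R4 = R2*R3/R1.
R4 = 4460 * 1025 / 774
R4 = 4571500 / 774
R4 = 5906.33 ohm

5906.33 ohm


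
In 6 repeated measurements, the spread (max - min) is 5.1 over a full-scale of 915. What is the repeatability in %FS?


Repeatability = (spread / full scale) * 100%.
R = (5.1 / 915) * 100
R = 0.557 %FS

0.557 %FS


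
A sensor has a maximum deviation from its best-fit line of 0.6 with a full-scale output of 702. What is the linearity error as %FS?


Linearity error = (max deviation / full scale) * 100%.
Linearity = (0.6 / 702) * 100
Linearity = 0.085 %FS

0.085 %FS


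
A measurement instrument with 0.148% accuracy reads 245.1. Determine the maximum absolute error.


Absolute error = (accuracy% / 100) * reading.
Error = (0.148 / 100) * 245.1
Error = 0.00148 * 245.1
Error = 0.3627

0.3627


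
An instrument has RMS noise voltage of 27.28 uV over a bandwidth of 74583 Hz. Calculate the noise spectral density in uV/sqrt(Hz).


Noise spectral density = Vrms / sqrt(BW).
NSD = 27.28 / sqrt(74583)
NSD = 27.28 / 273.0989
NSD = 0.0999 uV/sqrt(Hz)

0.0999 uV/sqrt(Hz)


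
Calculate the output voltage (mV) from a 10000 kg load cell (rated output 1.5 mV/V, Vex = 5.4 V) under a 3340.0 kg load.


Vout = rated_output * Vex * (load / capacity).
Vout = 1.5 * 5.4 * (3340.0 / 10000)
Vout = 1.5 * 5.4 * 0.334
Vout = 2.705 mV

2.705 mV


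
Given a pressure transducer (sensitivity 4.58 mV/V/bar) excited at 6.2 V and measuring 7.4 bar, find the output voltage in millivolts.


Output = sensitivity * Vex * P.
Vout = 4.58 * 6.2 * 7.4
Vout = 28.396 * 7.4
Vout = 210.13 mV

210.13 mV


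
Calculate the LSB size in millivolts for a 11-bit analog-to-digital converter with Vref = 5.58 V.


The resolution (LSB) of an ADC is Vref / 2^n.
LSB = 5.58 / 2^11
LSB = 5.58 / 2048
LSB = 0.00272461 V = 2.72460938 mV

2.72460938 mV


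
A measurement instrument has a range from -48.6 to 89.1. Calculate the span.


Span = upper range - lower range.
Span = 89.1 - (-48.6)
Span = 137.7

137.7


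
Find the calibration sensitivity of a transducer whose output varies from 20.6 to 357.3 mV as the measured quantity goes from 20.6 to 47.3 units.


Sensitivity = (y2 - y1) / (x2 - x1).
S = (357.3 - 20.6) / (47.3 - 20.6)
S = 336.7 / 26.7
S = 12.6105 mV/unit

12.6105 mV/unit


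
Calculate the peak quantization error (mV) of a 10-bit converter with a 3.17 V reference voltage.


The maximum quantization error is +/- LSB/2.
LSB = Vref / 2^n = 3.17 / 1024 = 0.0030957 V
Max error = LSB / 2 = 0.0030957 / 2 = 0.00154785 V
Max error = 1.5479 mV

1.5479 mV


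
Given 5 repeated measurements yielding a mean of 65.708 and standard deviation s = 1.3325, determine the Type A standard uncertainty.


The standard uncertainty for Type A evaluation is u = s / sqrt(n).
u = 1.3325 / sqrt(5)
u = 1.3325 / 2.2361
u = 0.5959

0.5959


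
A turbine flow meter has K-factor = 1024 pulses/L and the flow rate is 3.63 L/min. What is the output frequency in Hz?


Frequency = K * Q / 60 (converting L/min to L/s).
f = 1024 * 3.63 / 60
f = 3717.12 / 60
f = 61.95 Hz

61.95 Hz


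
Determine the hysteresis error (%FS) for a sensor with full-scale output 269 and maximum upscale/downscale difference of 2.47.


Hysteresis = (max difference / full scale) * 100%.
H = (2.47 / 269) * 100
H = 0.918 %FS

0.918 %FS


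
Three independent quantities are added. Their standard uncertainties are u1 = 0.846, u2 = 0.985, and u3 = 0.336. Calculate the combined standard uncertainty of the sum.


For a sum of independent quantities, uc = sqrt(u1^2 + u2^2 + u3^2).
uc = sqrt(0.846^2 + 0.985^2 + 0.336^2)
uc = sqrt(0.715716 + 0.970225 + 0.112896)
uc = 1.3412

1.3412


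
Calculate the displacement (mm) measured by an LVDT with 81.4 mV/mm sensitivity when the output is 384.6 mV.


Displacement = Vout / sensitivity.
d = 384.6 / 81.4
d = 4.725 mm

4.725 mm


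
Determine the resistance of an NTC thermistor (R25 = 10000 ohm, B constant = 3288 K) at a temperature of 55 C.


NTC thermistor equation: Rt = R25 * exp(B * (1/T - 1/T25)).
T in Kelvin: 328.15 K, T25 = 298.15 K
1/T - 1/T25 = 1/328.15 - 1/298.15 = -0.00030663
B * (1/T - 1/T25) = 3288 * -0.00030663 = -1.0082
Rt = 10000 * exp(-1.0082) = 3648.8 ohm

3648.8 ohm


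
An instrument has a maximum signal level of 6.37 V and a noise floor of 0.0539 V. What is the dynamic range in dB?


Dynamic range = 20 * log10(Vmax / Vnoise).
DR = 20 * log10(6.37 / 0.0539)
DR = 20 * log10(118.18)
DR = 41.45 dB

41.45 dB


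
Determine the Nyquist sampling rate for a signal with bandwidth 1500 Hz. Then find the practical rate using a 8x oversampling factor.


By Nyquist theorem, fs_min = 2 * fmax.
fs_min = 2 * 1500 = 3000 Hz
Practical rate = 8 * fs_min = 8 * 3000 = 24000 Hz

fs_min = 3000 Hz, fs_practical = 24000 Hz


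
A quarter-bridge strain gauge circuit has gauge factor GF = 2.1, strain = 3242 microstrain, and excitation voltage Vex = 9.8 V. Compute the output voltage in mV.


Quarter bridge output: Vout = (GF * epsilon * Vex) / 4.
Vout = (2.1 * 3242e-6 * 9.8) / 4
Vout = 0.06672036 / 4 V
Vout = 0.01668009 V = 16.6801 mV

16.6801 mV


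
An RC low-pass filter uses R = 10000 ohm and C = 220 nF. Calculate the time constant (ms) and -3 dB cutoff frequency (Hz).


Time constant: tau = R * C.
tau = 10000 * 2.20e-07 = 0.0022 s
tau = 2.2 ms
Cutoff frequency: fc = 1 / (2*pi*R*C).
fc = 1 / (2*pi*0.0022) = 72.34 Hz

tau = 2.2 ms, fc = 72.34 Hz


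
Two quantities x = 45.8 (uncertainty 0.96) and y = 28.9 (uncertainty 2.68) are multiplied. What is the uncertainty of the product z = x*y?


For a product z = x*y, the relative uncertainty is:
uz/z = sqrt((ux/x)^2 + (uy/y)^2)
Relative uncertainties: ux/x = 0.96/45.8 = 0.020961
uy/y = 2.68/28.9 = 0.092734
z = 45.8 * 28.9 = 1323.6
uz = 1323.6 * sqrt(0.020961^2 + 0.092734^2) = 125.84

125.84


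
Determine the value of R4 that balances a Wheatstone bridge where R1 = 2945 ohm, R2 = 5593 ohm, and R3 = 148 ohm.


At balance: R1*R4 = R2*R3, so R4 = R2*R3/R1.
R4 = 5593 * 148 / 2945
R4 = 827764 / 2945
R4 = 281.07 ohm

281.07 ohm


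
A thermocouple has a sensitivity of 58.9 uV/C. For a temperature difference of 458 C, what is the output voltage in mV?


The thermocouple output V = sensitivity * dT.
V = 58.9 uV/C * 458 C
V = 26976.2 uV
V = 26.976 mV

26.976 mV


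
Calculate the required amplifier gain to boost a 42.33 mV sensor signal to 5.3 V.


Gain = Vout / Vin (converting to same units).
G = 5.3 V / 42.33 mV
G = 5300.0 mV / 42.33 mV
G = 125.21

125.21


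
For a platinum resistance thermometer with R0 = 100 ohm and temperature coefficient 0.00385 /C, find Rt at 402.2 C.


The RTD equation: Rt = R0 * (1 + alpha * T).
Rt = 100 * (1 + 0.00385 * 402.2)
Rt = 100 * (1 + 1.54847)
Rt = 100 * 2.54847
Rt = 254.847 ohm

254.847 ohm


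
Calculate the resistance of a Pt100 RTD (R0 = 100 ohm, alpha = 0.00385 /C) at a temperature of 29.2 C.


The RTD equation: Rt = R0 * (1 + alpha * T).
Rt = 100 * (1 + 0.00385 * 29.2)
Rt = 100 * (1 + 0.11242)
Rt = 100 * 1.11242
Rt = 111.242 ohm

111.242 ohm


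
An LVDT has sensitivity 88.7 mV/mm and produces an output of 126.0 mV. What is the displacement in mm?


Displacement = Vout / sensitivity.
d = 126.0 / 88.7
d = 1.421 mm

1.421 mm


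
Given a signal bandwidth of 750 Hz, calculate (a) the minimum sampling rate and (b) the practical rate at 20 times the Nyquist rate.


By Nyquist theorem, fs_min = 2 * fmax.
fs_min = 2 * 750 = 1500 Hz
Practical rate = 20 * fs_min = 20 * 1500 = 30000 Hz

fs_min = 1500 Hz, fs_practical = 30000 Hz


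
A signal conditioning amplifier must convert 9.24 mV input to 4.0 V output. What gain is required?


Gain = Vout / Vin (converting to same units).
G = 4.0 V / 9.24 mV
G = 4000.0 mV / 9.24 mV
G = 432.9

432.9


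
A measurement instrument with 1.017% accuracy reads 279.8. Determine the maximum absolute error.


Absolute error = (accuracy% / 100) * reading.
Error = (1.017 / 100) * 279.8
Error = 0.01017 * 279.8
Error = 2.8456

2.8456


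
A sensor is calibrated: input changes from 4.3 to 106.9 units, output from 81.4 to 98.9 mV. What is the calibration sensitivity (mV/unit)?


Sensitivity = (y2 - y1) / (x2 - x1).
S = (98.9 - 81.4) / (106.9 - 4.3)
S = 17.5 / 102.6
S = 0.1706 mV/unit

0.1706 mV/unit


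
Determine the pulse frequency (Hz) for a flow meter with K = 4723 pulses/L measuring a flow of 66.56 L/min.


Frequency = K * Q / 60 (converting L/min to L/s).
f = 4723 * 66.56 / 60
f = 314362.88 / 60
f = 5239.38 Hz

5239.38 Hz


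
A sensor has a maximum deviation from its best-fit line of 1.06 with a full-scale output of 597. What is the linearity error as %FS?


Linearity error = (max deviation / full scale) * 100%.
Linearity = (1.06 / 597) * 100
Linearity = 0.178 %FS

0.178 %FS
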